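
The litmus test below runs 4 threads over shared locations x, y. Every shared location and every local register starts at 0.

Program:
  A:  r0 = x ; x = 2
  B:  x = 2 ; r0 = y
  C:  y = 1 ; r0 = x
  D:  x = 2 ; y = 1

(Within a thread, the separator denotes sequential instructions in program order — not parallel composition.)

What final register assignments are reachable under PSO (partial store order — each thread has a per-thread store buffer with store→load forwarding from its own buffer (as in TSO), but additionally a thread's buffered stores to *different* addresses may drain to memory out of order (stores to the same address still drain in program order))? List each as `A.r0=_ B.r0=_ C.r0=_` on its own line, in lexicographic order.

outcome vector order: (A.r0,B.r0,C.r0)
|PSO outcomes| = 8

A.r0=0 B.r0=0 C.r0=0
A.r0=0 B.r0=0 C.r0=2
A.r0=0 B.r0=1 C.r0=0
A.r0=0 B.r0=1 C.r0=2
A.r0=2 B.r0=0 C.r0=0
A.r0=2 B.r0=0 C.r0=2
A.r0=2 B.r0=1 C.r0=0
A.r0=2 B.r0=1 C.r0=2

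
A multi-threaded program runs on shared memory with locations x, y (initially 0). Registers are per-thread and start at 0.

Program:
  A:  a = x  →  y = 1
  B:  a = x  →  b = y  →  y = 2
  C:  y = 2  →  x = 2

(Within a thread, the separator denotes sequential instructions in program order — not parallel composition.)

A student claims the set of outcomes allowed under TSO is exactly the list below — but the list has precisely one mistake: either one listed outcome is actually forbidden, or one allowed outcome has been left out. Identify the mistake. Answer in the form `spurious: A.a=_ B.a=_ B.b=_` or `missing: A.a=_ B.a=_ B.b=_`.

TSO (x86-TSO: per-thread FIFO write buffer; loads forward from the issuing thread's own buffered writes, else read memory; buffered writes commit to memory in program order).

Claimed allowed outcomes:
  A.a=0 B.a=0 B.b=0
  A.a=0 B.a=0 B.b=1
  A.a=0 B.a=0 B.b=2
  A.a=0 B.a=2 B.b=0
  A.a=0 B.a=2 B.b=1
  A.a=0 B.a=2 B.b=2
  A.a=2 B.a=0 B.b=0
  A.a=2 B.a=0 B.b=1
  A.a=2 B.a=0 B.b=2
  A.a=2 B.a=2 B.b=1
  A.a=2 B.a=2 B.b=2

outcome vector order: (A.a,B.a,B.b)
TSO (10): (0,0,0) (0,0,1) (0,0,2) (0,2,1) (0,2,2) (2,0,0) (2,0,1) (2,0,2) (2,2,1) (2,2,2)
claimed∖TSO = {(0,2,0)}

spurious: A.a=0 B.a=2 B.b=0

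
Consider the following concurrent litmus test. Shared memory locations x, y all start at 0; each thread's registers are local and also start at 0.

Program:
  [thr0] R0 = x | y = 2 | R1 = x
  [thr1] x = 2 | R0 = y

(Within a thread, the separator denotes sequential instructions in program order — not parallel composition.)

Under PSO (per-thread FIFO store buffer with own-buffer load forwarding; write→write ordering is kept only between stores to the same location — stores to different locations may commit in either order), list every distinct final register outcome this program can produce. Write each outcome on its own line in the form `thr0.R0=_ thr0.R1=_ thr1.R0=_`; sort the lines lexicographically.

thr0.R0=0 thr0.R1=0 thr1.R0=0
thr0.R0=0 thr0.R1=0 thr1.R0=2
thr0.R0=0 thr0.R1=2 thr1.R0=0
thr0.R0=0 thr0.R1=2 thr1.R0=2
thr0.R0=2 thr0.R1=2 thr1.R0=0
thr0.R0=2 thr0.R1=2 thr1.R0=2

outcome vector order: (thr0.R0,thr0.R1,thr1.R0)
|PSO outcomes| = 6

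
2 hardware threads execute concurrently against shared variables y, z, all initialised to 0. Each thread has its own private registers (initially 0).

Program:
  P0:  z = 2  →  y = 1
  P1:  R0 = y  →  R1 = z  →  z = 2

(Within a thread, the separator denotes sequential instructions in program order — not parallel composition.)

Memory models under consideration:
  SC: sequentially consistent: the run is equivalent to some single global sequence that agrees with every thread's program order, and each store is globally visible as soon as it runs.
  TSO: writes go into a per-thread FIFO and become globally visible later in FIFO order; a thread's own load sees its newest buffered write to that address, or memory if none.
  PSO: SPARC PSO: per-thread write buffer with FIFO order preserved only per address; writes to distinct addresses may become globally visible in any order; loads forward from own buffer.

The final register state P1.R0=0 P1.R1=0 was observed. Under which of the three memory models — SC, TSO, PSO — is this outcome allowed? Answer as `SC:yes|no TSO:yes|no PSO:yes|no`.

outcome vector order: (P1.R0,P1.R1)
SC: 3 outcomes — {0/0, 0/2, 1/2}
TSO: 3 outcomes — {0/0, 0/2, 1/2}
PSO: 4 outcomes — {0/0, 0/2, 1/0, 1/2}
target 0/0 ∈ {SC,TSO,PSO}

SC:yes TSO:yes PSO:yes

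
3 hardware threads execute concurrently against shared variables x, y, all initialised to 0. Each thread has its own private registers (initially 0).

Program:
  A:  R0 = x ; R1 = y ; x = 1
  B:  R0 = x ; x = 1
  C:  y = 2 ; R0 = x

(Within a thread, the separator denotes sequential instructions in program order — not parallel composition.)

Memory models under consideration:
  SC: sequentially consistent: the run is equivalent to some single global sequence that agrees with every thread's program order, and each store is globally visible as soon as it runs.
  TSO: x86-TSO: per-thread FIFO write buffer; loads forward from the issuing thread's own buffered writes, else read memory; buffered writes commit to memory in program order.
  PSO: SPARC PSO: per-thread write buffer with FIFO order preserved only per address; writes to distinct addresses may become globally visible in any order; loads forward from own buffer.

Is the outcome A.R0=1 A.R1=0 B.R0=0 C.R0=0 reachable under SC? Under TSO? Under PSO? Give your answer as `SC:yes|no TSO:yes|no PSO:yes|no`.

SC:no TSO:yes PSO:yes

outcome vector order: (A.R0,A.R1,B.R0,C.R0)
SC: 11 outcomes — {0/0/0/0 0/0/0/1 0/0/1/0 0/0/1/1 0/2/0/0 0/2/0/1 0/2/1/0 0/2/1/1 1/0/0/1 1/2/0/0 1/2/0/1}
TSO: 12 outcomes — {0/0/0/0 0/0/0/1 0/0/1/0 0/0/1/1 0/2/0/0 0/2/0/1 0/2/1/0 0/2/1/1 1/0/0/0 1/0/0/1 1/2/0/0 1/2/0/1}
PSO: 12 outcomes — {0/0/0/0 0/0/0/1 0/0/1/0 0/0/1/1 0/2/0/0 0/2/0/1 0/2/1/0 0/2/1/1 1/0/0/0 1/0/0/1 1/2/0/0 1/2/0/1}
target 1/0/0/0 ∈ {TSO,PSO}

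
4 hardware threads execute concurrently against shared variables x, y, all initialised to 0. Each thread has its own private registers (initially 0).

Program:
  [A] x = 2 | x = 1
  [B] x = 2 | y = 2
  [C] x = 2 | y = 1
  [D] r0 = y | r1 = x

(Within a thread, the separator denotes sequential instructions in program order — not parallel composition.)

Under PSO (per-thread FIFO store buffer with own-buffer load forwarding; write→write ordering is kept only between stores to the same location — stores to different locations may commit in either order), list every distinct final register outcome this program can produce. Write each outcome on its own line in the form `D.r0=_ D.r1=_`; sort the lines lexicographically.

outcome vector order: (D.r0,D.r1)
|PSO outcomes| = 9

D.r0=0 D.r1=0
D.r0=0 D.r1=1
D.r0=0 D.r1=2
D.r0=1 D.r1=0
D.r0=1 D.r1=1
D.r0=1 D.r1=2
D.r0=2 D.r1=0
D.r0=2 D.r1=1
D.r0=2 D.r1=2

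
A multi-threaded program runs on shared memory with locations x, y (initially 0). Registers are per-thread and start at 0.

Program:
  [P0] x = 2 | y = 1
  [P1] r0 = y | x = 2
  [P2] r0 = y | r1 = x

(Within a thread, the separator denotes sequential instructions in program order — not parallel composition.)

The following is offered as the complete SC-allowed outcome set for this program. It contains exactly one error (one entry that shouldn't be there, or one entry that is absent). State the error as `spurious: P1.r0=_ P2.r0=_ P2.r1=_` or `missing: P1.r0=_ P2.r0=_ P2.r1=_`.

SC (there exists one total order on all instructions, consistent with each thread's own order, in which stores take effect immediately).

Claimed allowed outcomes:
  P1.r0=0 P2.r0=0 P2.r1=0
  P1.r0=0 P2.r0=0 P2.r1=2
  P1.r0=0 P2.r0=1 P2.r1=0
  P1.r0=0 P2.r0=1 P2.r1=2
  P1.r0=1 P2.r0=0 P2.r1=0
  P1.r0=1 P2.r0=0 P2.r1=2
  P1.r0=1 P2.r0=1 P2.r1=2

outcome vector order: (P1.r0,P2.r0,P2.r1)
[SC] allowed = {000, 002, 012, 100, 102, 112}
claimed∖SC = {010}

spurious: P1.r0=0 P2.r0=1 P2.r1=0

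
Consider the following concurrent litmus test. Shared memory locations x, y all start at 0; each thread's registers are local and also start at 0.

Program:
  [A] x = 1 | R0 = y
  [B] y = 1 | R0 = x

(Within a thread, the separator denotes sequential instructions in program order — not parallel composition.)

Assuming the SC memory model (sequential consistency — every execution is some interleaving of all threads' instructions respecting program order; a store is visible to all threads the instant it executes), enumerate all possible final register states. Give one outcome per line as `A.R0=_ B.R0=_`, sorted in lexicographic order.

outcome vector order: (A.R0,B.R0)
|SC outcomes| = 3

A.R0=0 B.R0=1
A.R0=1 B.R0=0
A.R0=1 B.R0=1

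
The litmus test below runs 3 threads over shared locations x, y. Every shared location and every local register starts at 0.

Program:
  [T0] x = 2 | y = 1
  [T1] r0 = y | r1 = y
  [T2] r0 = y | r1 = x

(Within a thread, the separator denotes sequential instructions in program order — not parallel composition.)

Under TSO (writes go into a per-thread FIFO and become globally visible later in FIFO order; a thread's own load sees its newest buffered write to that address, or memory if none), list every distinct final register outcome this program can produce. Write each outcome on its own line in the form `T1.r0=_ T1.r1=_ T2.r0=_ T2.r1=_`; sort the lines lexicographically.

T1.r0=0 T1.r1=0 T2.r0=0 T2.r1=0
T1.r0=0 T1.r1=0 T2.r0=0 T2.r1=2
T1.r0=0 T1.r1=0 T2.r0=1 T2.r1=2
T1.r0=0 T1.r1=1 T2.r0=0 T2.r1=0
T1.r0=0 T1.r1=1 T2.r0=0 T2.r1=2
T1.r0=0 T1.r1=1 T2.r0=1 T2.r1=2
T1.r0=1 T1.r1=1 T2.r0=0 T2.r1=0
T1.r0=1 T1.r1=1 T2.r0=0 T2.r1=2
T1.r0=1 T1.r1=1 T2.r0=1 T2.r1=2

outcome vector order: (T1.r0,T1.r1,T2.r0,T2.r1)
|TSO outcomes| = 9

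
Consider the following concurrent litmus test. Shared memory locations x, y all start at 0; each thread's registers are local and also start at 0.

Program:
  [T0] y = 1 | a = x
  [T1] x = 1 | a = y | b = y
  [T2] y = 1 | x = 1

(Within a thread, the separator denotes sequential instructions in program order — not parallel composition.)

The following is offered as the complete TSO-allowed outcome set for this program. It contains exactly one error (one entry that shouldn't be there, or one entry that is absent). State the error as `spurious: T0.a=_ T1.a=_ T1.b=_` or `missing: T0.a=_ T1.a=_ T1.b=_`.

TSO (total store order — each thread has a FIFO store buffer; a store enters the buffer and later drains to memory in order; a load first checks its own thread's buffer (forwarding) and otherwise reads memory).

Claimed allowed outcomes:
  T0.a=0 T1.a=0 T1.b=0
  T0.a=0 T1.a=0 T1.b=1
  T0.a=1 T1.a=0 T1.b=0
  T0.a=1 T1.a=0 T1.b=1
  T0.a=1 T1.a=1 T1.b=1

missing: T0.a=0 T1.a=1 T1.b=1

outcome vector order: (T0.a,T1.a,T1.b)
[TSO] allowed = {(0,0,0), (0,0,1), (0,1,1), (1,0,0), (1,0,1), (1,1,1)}
TSO∖claimed = {(0,1,1)}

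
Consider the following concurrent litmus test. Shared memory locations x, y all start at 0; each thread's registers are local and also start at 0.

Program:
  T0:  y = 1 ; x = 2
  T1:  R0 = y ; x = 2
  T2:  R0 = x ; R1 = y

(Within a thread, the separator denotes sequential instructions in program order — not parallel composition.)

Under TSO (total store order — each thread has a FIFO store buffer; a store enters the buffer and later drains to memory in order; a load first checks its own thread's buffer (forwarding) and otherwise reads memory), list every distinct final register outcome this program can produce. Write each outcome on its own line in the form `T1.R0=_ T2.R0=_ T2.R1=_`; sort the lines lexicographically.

outcome vector order: (T1.R0,T2.R0,T2.R1)
|TSO outcomes| = 7

T1.R0=0 T2.R0=0 T2.R1=0
T1.R0=0 T2.R0=0 T2.R1=1
T1.R0=0 T2.R0=2 T2.R1=0
T1.R0=0 T2.R0=2 T2.R1=1
T1.R0=1 T2.R0=0 T2.R1=0
T1.R0=1 T2.R0=0 T2.R1=1
T1.R0=1 T2.R0=2 T2.R1=1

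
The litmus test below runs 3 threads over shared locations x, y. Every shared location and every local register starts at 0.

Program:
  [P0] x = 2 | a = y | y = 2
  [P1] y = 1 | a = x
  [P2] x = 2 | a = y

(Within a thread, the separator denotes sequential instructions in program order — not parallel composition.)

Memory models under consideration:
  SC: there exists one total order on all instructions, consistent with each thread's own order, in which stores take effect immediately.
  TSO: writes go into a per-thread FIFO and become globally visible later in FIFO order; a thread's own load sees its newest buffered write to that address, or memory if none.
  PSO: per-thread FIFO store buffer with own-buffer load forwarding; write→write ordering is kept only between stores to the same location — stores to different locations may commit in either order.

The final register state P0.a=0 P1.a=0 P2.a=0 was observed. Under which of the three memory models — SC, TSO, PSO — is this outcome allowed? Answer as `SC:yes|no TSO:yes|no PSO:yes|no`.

outcome vector order: (P0.a,P1.a,P2.a)
under SC → <0 2 0> <0 2 1> <0 2 2> <1 0 1> <1 0 2> <1 2 0> <1 2 1> <1 2 2>
under TSO → <0 0 0> <0 0 1> <0 0 2> <0 2 0> <0 2 1> <0 2 2> <1 0 0> <1 0 1> <1 0 2> <1 2 0> <1 2 1> <1 2 2>
under PSO → <0 0 0> <0 0 1> <0 0 2> <0 2 0> <0 2 1> <0 2 2> <1 0 0> <1 0 1> <1 0 2> <1 2 0> <1 2 1> <1 2 2>
target <0 0 0> ∈ {TSO,PSO}

SC:no TSO:yes PSO:yes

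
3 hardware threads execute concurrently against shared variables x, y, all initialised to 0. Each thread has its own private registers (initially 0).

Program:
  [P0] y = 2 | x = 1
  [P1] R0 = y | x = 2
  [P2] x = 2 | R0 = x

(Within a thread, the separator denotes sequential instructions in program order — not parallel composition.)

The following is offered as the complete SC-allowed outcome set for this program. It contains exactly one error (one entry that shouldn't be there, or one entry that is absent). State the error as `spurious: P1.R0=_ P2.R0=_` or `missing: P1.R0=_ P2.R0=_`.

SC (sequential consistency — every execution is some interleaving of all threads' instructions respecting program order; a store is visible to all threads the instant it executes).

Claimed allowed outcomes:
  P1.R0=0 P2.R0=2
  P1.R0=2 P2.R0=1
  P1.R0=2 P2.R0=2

missing: P1.R0=0 P2.R0=1

outcome vector order: (P1.R0,P2.R0)
SC: 4 outcomes — {<0 1>; <0 2>; <2 1>; <2 2>}
SC∖claimed = {<0 1>}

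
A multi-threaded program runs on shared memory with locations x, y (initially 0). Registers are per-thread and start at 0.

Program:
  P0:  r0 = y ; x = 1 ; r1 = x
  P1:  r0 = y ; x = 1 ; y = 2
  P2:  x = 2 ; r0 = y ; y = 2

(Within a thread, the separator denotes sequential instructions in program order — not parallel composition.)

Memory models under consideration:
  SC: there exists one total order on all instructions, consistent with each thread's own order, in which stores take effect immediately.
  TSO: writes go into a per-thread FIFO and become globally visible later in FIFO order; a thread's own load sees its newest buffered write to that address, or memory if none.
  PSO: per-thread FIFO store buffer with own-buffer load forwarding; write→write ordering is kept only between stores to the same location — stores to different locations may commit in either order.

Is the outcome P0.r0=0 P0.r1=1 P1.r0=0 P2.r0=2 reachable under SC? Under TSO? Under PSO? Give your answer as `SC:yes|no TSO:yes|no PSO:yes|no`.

SC:yes TSO:yes PSO:yes

outcome vector order: (P0.r0,P0.r1,P1.r0,P2.r0)
SC (10): (0,1,0,0) (0,1,0,2) (0,1,2,0) (0,2,0,0) (0,2,0,2) (0,2,2,0) (2,1,0,0) (2,1,0,2) (2,1,2,0) (2,2,0,2)
TSO (11): (0,1,0,0) (0,1,0,2) (0,1,2,0) (0,2,0,0) (0,2,0,2) (0,2,2,0) (2,1,0,0) (2,1,0,2) (2,1,2,0) (2,2,0,0) (2,2,0,2)
PSO (12): (0,1,0,0) (0,1,0,2) (0,1,2,0) (0,2,0,0) (0,2,0,2) (0,2,2,0) (2,1,0,0) (2,1,0,2) (2,1,2,0) (2,2,0,0) (2,2,0,2) (2,2,2,0)
target (0,1,0,2) ∈ {SC,TSO,PSO}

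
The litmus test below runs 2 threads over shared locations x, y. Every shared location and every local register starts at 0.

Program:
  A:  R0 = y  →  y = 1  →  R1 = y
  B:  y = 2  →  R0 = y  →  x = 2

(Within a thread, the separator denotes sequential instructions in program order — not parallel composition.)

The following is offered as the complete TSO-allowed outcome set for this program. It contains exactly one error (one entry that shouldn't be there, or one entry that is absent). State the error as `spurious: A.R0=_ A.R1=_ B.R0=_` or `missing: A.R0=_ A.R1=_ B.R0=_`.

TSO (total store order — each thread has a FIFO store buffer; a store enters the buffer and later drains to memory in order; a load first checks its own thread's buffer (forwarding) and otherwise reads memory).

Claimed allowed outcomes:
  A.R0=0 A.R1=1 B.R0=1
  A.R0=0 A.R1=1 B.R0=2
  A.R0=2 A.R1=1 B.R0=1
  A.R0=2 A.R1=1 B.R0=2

missing: A.R0=0 A.R1=2 B.R0=2

outcome vector order: (A.R0,A.R1,B.R0)
[TSO] allowed = {0/1/1 0/1/2 0/2/2 2/1/1 2/1/2}
TSO∖claimed = {0/2/2}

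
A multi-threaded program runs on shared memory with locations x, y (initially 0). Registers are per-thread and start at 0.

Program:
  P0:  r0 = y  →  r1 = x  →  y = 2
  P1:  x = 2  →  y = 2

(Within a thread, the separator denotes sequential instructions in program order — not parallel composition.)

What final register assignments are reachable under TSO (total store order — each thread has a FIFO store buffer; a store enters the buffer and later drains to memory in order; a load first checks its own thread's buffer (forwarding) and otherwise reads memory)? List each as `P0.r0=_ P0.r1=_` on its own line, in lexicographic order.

outcome vector order: (P0.r0,P0.r1)
|TSO outcomes| = 3

P0.r0=0 P0.r1=0
P0.r0=0 P0.r1=2
P0.r0=2 P0.r1=2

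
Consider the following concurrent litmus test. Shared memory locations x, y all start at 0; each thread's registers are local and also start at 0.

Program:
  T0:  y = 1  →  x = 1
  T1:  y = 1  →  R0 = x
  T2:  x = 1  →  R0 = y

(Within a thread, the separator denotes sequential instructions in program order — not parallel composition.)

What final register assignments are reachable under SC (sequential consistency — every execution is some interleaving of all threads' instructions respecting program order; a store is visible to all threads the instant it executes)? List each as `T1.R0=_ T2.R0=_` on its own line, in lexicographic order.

T1.R0=0 T2.R0=1
T1.R0=1 T2.R0=0
T1.R0=1 T2.R0=1

outcome vector order: (T1.R0,T2.R0)
|SC outcomes| = 3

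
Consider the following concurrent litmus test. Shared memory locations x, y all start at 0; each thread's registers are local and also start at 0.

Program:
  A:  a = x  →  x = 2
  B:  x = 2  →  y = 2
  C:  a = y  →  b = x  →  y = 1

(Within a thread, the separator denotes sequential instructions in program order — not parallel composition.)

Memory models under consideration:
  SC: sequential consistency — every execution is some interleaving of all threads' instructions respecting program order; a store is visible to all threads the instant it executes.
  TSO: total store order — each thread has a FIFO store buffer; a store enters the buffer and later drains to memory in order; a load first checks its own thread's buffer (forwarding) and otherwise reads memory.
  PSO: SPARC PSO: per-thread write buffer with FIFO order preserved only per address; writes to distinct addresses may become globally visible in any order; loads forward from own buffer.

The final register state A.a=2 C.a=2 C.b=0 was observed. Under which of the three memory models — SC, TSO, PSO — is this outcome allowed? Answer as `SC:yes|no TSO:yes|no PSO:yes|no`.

SC:no TSO:no PSO:yes

outcome vector order: (A.a,C.a,C.b)
SC (6): 0/0/0; 0/0/2; 0/2/2; 2/0/0; 2/0/2; 2/2/2
TSO (6): 0/0/0; 0/0/2; 0/2/2; 2/0/0; 2/0/2; 2/2/2
PSO (8): 0/0/0; 0/0/2; 0/2/0; 0/2/2; 2/0/0; 2/0/2; 2/2/0; 2/2/2
target 2/2/0 ∈ {PSO}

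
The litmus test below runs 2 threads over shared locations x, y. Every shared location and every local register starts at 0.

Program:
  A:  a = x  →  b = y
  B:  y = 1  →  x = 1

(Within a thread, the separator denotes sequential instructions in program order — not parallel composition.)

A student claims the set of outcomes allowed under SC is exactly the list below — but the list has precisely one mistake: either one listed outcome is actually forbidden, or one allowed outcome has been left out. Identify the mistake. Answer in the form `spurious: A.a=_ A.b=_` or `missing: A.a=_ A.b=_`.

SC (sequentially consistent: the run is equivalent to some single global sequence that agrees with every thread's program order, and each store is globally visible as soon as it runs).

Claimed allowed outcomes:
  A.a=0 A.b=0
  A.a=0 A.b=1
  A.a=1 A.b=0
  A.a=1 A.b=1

spurious: A.a=1 A.b=0

outcome vector order: (A.a,A.b)
SC (3): <0 0> <0 1> <1 1>
claimed∖SC = {<1 0>}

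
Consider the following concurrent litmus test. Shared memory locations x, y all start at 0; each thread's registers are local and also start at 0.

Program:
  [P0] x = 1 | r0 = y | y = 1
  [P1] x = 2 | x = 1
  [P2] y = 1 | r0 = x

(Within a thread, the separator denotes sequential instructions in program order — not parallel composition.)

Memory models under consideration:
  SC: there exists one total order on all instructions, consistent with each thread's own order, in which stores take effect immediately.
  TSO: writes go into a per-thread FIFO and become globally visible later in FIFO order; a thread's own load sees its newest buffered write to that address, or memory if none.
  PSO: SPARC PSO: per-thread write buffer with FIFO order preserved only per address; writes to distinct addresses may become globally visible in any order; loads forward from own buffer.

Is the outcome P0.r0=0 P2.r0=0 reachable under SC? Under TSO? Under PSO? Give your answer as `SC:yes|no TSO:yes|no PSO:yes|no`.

SC:no TSO:yes PSO:yes

outcome vector order: (P0.r0,P2.r0)
SC: 5 outcomes — {<0 1> <0 2> <1 0> <1 1> <1 2>}
TSO: 6 outcomes — {<0 0> <0 1> <0 2> <1 0> <1 1> <1 2>}
PSO: 6 outcomes — {<0 0> <0 1> <0 2> <1 0> <1 1> <1 2>}
target <0 0> ∈ {TSO,PSO}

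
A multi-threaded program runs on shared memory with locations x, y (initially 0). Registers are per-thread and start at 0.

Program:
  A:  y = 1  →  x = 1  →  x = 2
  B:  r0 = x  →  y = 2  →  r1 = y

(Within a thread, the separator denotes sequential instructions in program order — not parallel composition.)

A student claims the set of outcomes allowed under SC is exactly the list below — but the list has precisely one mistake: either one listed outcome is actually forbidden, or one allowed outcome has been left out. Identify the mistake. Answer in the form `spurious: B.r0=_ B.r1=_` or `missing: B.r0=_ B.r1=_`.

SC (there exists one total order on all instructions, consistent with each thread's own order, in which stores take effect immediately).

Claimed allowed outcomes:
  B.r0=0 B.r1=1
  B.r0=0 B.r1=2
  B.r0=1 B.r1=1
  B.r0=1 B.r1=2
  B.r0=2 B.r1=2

outcome vector order: (B.r0,B.r1)
SC: 4 outcomes — {(0,1), (0,2), (1,2), (2,2)}
claimed∖SC = {(1,1)}

spurious: B.r0=1 B.r1=1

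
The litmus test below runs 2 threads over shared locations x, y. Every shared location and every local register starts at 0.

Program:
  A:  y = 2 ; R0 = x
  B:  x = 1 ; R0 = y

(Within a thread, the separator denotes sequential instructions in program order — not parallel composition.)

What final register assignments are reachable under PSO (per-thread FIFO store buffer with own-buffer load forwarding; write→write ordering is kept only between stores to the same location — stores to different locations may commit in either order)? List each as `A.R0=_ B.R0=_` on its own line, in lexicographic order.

A.R0=0 B.R0=0
A.R0=0 B.R0=2
A.R0=1 B.R0=0
A.R0=1 B.R0=2

outcome vector order: (A.R0,B.R0)
|PSO outcomes| = 4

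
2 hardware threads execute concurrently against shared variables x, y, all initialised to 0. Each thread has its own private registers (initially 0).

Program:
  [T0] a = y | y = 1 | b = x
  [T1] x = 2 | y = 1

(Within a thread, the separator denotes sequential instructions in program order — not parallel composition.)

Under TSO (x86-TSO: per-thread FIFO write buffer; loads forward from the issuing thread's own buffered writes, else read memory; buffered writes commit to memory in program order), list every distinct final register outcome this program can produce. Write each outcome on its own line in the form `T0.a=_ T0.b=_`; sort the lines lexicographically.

T0.a=0 T0.b=0
T0.a=0 T0.b=2
T0.a=1 T0.b=2

outcome vector order: (T0.a,T0.b)
|TSO outcomes| = 3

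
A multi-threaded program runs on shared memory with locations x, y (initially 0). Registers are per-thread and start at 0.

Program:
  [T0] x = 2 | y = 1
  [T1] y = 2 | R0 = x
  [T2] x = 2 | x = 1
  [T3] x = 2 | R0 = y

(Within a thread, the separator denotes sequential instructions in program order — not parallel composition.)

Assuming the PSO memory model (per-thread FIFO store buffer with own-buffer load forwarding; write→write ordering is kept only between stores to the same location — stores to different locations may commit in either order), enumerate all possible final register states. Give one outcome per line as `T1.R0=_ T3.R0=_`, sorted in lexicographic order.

T1.R0=0 T3.R0=0
T1.R0=0 T3.R0=1
T1.R0=0 T3.R0=2
T1.R0=1 T3.R0=0
T1.R0=1 T3.R0=1
T1.R0=1 T3.R0=2
T1.R0=2 T3.R0=0
T1.R0=2 T3.R0=1
T1.R0=2 T3.R0=2

outcome vector order: (T1.R0,T3.R0)
|PSO outcomes| = 9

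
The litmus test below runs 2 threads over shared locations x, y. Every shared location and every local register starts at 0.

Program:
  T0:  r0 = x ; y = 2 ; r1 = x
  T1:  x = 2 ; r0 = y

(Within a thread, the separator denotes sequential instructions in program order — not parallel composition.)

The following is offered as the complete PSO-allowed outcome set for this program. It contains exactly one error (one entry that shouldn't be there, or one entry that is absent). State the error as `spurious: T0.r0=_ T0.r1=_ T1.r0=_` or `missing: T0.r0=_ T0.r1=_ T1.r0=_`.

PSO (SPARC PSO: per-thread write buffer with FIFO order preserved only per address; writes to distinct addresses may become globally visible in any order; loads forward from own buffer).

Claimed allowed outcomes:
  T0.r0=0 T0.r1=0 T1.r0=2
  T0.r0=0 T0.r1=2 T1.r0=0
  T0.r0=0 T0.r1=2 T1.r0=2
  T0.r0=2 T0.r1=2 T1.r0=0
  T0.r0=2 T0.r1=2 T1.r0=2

outcome vector order: (T0.r0,T0.r1,T1.r0)
[PSO] allowed = {0/0/0 0/0/2 0/2/0 0/2/2 2/2/0 2/2/2}
PSO∖claimed = {0/0/0}

missing: T0.r0=0 T0.r1=0 T1.r0=0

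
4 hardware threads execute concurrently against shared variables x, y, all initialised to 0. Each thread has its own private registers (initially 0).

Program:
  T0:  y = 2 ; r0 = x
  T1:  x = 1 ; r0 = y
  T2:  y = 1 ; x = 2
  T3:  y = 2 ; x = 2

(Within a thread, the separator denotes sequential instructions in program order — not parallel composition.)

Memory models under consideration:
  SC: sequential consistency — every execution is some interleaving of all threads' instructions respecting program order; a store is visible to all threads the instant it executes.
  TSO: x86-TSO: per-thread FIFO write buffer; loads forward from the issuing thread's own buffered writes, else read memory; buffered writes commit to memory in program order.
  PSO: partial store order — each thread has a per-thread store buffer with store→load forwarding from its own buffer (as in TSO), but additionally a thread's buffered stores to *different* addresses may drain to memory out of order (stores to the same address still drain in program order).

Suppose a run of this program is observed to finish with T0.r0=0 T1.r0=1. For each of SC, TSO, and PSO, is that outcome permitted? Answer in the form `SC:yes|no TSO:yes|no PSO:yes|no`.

SC:yes TSO:yes PSO:yes

outcome vector order: (T0.r0,T1.r0)
under SC → (0,1) (0,2) (1,0) (1,1) (1,2) (2,0) (2,1) (2,2)
under TSO → (0,0) (0,1) (0,2) (1,0) (1,1) (1,2) (2,0) (2,1) (2,2)
under PSO → (0,0) (0,1) (0,2) (1,0) (1,1) (1,2) (2,0) (2,1) (2,2)
target (0,1) ∈ {SC,TSO,PSO}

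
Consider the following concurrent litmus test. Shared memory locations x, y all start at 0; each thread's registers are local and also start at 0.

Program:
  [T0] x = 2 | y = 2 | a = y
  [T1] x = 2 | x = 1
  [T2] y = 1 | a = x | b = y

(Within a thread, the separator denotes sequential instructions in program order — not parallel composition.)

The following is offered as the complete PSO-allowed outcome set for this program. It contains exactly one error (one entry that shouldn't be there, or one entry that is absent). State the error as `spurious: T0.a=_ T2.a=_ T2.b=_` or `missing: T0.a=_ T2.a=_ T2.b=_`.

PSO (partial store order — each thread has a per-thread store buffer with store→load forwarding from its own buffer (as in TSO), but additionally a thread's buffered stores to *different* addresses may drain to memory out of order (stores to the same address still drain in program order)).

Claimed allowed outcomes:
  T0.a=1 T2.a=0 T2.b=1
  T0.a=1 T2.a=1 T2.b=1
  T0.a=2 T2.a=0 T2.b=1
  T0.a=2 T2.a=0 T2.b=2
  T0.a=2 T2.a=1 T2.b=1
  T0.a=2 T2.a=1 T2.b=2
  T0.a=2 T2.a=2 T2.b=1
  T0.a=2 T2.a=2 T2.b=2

outcome vector order: (T0.a,T2.a,T2.b)
PSO: 9 outcomes — {<1 0 1>; <1 1 1>; <1 2 1>; <2 0 1>; <2 0 2>; <2 1 1>; <2 1 2>; <2 2 1>; <2 2 2>}
PSO∖claimed = {<1 2 1>}

missing: T0.a=1 T2.a=2 T2.b=1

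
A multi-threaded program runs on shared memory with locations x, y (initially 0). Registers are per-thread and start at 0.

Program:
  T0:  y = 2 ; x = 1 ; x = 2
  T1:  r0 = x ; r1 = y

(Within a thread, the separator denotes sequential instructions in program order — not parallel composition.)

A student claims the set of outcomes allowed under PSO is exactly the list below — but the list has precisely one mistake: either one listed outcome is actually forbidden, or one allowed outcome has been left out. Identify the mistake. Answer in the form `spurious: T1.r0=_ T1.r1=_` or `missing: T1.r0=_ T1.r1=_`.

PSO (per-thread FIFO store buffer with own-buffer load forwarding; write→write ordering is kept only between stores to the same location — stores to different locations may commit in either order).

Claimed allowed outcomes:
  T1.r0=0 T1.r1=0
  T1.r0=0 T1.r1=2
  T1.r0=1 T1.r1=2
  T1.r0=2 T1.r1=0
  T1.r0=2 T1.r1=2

outcome vector order: (T1.r0,T1.r1)
under PSO → 0/0 0/2 1/0 1/2 2/0 2/2
PSO∖claimed = {1/0}

missing: T1.r0=1 T1.r1=0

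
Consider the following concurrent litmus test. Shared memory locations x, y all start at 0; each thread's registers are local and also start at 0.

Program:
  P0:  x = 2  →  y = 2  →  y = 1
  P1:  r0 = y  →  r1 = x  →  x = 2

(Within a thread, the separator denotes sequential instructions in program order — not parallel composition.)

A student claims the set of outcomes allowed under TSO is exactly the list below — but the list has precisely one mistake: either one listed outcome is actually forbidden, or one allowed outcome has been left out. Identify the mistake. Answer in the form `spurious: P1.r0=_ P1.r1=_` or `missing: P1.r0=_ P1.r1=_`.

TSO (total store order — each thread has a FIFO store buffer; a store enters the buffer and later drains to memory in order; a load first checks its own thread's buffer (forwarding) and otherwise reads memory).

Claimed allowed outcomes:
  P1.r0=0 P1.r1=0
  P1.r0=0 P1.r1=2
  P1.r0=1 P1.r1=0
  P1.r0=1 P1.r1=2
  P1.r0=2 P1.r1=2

outcome vector order: (P1.r0,P1.r1)
[TSO] allowed = {0/0, 0/2, 1/2, 2/2}
claimed∖TSO = {1/0}

spurious: P1.r0=1 P1.r1=0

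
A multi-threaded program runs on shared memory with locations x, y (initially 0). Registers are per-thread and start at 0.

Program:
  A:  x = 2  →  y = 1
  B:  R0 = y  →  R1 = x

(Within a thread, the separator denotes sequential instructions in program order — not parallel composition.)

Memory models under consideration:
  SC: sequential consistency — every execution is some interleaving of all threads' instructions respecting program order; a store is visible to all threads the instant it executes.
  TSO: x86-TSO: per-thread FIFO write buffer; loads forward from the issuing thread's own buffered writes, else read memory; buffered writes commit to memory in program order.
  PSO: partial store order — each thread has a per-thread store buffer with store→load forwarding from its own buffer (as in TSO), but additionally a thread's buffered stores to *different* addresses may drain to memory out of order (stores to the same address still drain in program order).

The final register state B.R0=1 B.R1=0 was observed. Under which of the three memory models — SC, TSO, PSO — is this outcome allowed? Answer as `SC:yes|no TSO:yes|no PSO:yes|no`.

outcome vector order: (B.R0,B.R1)
SC: 3 outcomes — {0/0; 0/2; 1/2}
TSO: 3 outcomes — {0/0; 0/2; 1/2}
PSO: 4 outcomes — {0/0; 0/2; 1/0; 1/2}
target 1/0 ∈ {PSO}

SC:no TSO:no PSO:yes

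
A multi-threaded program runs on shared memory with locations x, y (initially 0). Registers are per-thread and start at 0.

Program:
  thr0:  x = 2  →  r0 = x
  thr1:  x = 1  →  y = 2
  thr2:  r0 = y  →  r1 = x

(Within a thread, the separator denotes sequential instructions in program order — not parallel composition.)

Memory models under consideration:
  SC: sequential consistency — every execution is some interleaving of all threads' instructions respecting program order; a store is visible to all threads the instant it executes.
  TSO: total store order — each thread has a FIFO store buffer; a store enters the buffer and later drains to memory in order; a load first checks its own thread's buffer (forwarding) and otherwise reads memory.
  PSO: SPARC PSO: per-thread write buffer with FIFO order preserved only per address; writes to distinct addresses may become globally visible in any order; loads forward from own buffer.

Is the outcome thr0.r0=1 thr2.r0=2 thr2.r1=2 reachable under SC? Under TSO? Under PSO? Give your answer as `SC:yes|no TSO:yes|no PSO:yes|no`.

outcome vector order: (thr0.r0,thr2.r0,thr2.r1)
SC (9): 100, 101, 102, 121, 200, 201, 202, 221, 222
TSO (9): 100, 101, 102, 121, 200, 201, 202, 221, 222
PSO (12): 100, 101, 102, 120, 121, 122, 200, 201, 202, 220, 221, 222
target 122 ∈ {PSO}

SC:no TSO:no PSO:yes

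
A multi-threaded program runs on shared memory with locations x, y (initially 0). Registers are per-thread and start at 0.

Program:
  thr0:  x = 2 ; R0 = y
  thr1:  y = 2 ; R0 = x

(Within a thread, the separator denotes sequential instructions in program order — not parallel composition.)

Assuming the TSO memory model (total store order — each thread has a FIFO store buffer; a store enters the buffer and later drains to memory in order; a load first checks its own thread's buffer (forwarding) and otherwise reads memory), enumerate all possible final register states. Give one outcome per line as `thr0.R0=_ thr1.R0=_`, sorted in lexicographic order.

outcome vector order: (thr0.R0,thr1.R0)
|TSO outcomes| = 4

thr0.R0=0 thr1.R0=0
thr0.R0=0 thr1.R0=2
thr0.R0=2 thr1.R0=0
thr0.R0=2 thr1.R0=2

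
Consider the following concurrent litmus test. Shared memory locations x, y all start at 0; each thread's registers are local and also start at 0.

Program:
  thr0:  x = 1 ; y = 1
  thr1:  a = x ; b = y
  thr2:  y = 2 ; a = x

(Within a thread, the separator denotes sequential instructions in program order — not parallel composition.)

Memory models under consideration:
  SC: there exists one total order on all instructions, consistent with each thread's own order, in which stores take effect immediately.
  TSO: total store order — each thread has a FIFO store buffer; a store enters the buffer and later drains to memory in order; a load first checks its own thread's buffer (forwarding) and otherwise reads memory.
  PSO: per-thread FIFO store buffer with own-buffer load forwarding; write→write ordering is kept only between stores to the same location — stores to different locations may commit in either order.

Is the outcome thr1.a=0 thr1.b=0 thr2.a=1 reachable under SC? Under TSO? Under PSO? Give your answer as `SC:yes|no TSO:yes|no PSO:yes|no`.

SC:yes TSO:yes PSO:yes

outcome vector order: (thr1.a,thr1.b,thr2.a)
SC: 11 outcomes — {<0 0 0> <0 0 1> <0 1 0> <0 1 1> <0 2 0> <0 2 1> <1 0 1> <1 1 0> <1 1 1> <1 2 0> <1 2 1>}
TSO: 12 outcomes — {<0 0 0> <0 0 1> <0 1 0> <0 1 1> <0 2 0> <0 2 1> <1 0 0> <1 0 1> <1 1 0> <1 1 1> <1 2 0> <1 2 1>}
PSO: 12 outcomes — {<0 0 0> <0 0 1> <0 1 0> <0 1 1> <0 2 0> <0 2 1> <1 0 0> <1 0 1> <1 1 0> <1 1 1> <1 2 0> <1 2 1>}
target <0 0 1> ∈ {SC,TSO,PSO}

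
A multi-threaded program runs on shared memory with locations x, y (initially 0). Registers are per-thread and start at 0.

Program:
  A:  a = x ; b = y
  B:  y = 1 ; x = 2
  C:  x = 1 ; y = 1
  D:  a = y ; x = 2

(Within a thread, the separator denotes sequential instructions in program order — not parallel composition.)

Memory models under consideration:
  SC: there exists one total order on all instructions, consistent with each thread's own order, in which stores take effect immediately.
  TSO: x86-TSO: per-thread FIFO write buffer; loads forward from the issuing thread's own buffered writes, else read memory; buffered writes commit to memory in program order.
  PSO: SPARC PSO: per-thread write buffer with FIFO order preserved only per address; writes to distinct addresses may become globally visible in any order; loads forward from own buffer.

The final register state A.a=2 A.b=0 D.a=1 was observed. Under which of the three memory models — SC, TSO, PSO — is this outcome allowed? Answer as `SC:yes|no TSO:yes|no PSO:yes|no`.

SC:no TSO:no PSO:yes

outcome vector order: (A.a,A.b,D.a)
SC (11): 000 001 010 011 100 101 110 111 200 210 211
TSO (11): 000 001 010 011 100 101 110 111 200 210 211
PSO (12): 000 001 010 011 100 101 110 111 200 201 210 211
target 201 ∈ {PSO}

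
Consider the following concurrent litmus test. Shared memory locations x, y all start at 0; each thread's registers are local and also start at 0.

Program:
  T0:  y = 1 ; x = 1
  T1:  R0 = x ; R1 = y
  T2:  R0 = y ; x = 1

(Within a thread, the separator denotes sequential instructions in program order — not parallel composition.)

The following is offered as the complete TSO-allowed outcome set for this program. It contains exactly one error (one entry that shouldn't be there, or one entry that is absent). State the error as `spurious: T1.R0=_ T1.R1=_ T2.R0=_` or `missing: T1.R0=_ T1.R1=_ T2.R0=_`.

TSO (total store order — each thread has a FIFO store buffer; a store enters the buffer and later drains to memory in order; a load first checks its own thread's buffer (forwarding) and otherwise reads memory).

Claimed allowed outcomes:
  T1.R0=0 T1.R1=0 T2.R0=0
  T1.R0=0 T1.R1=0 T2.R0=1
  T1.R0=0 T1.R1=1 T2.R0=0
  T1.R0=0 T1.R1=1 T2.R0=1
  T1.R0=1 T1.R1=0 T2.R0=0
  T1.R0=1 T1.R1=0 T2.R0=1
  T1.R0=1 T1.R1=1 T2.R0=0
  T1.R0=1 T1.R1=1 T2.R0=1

spurious: T1.R0=1 T1.R1=0 T2.R0=1

outcome vector order: (T1.R0,T1.R1,T2.R0)
under TSO → <0 0 0>, <0 0 1>, <0 1 0>, <0 1 1>, <1 0 0>, <1 1 0>, <1 1 1>
claimed∖TSO = {<1 0 1>}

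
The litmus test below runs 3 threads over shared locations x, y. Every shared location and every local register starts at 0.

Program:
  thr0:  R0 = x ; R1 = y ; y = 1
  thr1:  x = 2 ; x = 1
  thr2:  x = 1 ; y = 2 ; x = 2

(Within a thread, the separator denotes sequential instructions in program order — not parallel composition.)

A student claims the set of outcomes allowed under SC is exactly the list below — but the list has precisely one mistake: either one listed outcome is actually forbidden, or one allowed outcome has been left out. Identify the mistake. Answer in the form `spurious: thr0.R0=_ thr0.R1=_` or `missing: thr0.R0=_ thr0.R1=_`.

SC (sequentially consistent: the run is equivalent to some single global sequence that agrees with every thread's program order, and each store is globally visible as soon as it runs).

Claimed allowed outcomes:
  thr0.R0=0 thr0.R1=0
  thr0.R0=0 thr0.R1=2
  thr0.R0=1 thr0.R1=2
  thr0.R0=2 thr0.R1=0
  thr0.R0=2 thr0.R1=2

missing: thr0.R0=1 thr0.R1=0

outcome vector order: (thr0.R0,thr0.R1)
[SC] allowed = {<0 0>; <0 2>; <1 0>; <1 2>; <2 0>; <2 2>}
SC∖claimed = {<1 0>}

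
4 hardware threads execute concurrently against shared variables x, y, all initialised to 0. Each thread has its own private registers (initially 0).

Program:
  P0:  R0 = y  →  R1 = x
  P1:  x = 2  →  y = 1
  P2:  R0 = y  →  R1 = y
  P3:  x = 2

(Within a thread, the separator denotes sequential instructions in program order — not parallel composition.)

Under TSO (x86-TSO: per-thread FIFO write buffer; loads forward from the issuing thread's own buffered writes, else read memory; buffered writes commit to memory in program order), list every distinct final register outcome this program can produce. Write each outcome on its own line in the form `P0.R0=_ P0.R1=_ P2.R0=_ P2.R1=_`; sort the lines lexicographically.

P0.R0=0 P0.R1=0 P2.R0=0 P2.R1=0
P0.R0=0 P0.R1=0 P2.R0=0 P2.R1=1
P0.R0=0 P0.R1=0 P2.R0=1 P2.R1=1
P0.R0=0 P0.R1=2 P2.R0=0 P2.R1=0
P0.R0=0 P0.R1=2 P2.R0=0 P2.R1=1
P0.R0=0 P0.R1=2 P2.R0=1 P2.R1=1
P0.R0=1 P0.R1=2 P2.R0=0 P2.R1=0
P0.R0=1 P0.R1=2 P2.R0=0 P2.R1=1
P0.R0=1 P0.R1=2 P2.R0=1 P2.R1=1

outcome vector order: (P0.R0,P0.R1,P2.R0,P2.R1)
|TSO outcomes| = 9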